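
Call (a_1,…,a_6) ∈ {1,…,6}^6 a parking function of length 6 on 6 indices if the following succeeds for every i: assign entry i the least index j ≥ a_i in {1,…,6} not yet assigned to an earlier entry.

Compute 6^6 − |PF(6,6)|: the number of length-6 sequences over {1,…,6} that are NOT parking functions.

29849

|PF| = 1·7^5 = 1·16807 = 16807 [KW]
Check (5,6,5,6,5,2) → sorted (2,5,5,5,6,6): b_1=2>1, not a PF.
So 46656 − 16807 = 29849 fail.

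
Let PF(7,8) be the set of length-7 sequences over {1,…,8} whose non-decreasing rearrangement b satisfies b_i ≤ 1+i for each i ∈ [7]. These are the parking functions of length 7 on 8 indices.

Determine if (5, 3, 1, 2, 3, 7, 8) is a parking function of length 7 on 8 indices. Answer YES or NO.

YES

Order a: b = (1, 2, 3, 3, 5, 7, 8).
  b_1=1 ≤ 2
  b_2=2 ≤ 3
  b_3=3 ≤ 4
  b_4=3 ≤ 5
  b_5=5 ≤ 6
  b_6=7 ≤ 7
  b_7=8 ≤ 8
All bounds hold ⇒ YES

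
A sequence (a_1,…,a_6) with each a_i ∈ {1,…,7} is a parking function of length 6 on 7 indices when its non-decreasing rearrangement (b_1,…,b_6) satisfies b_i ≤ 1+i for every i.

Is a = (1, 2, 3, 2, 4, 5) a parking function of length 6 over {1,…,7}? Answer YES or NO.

Rearranged: b = (1, 2, 2, 3, 4, 5).
  b_1=1 ≤ 2
  b_2=2 ≤ 3
  b_3=2 ≤ 4
  b_4=3 ≤ 5
  b_5=4 ≤ 6
  b_6=5 ≤ 7
All bounds hold ⇒ YES

YES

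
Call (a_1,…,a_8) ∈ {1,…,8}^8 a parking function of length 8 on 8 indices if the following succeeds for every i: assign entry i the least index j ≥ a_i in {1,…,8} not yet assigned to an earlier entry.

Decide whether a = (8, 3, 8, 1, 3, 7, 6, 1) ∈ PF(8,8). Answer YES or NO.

NO

Rearranged: b = (1, 1, 3, 3, 6, 7, 8, 8).
  b_1=1 ≤ 1
  b_2=1 ≤ 2
  b_3=3 ≤ 3
  b_4=3 ≤ 4
  b_5=6 > 5
  fails at i=5 ⇒ NO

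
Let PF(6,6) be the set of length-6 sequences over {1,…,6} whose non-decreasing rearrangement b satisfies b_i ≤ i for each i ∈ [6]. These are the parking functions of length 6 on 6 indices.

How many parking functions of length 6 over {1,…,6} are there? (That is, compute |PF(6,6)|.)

16807

|PF(6,6)| = 1·7^5 = 1·16807 = 16807 (Konheim–Weiss)
Example (1,5,2,1,1,6) → sorted (1,1,1,2,5,6): b_i ≤ i ∀i, a PF.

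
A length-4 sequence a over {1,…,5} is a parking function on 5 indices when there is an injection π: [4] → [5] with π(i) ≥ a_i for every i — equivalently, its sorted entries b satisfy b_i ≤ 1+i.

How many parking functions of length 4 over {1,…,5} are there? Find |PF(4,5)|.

432

|PF(4,5)| = (5−4+1)·(5+1)^(4−1) = 2·216 = 432
Check (3,2,3,4) → sorted (2,3,3,4): b_i ≤ 1+i ∀i, a PF.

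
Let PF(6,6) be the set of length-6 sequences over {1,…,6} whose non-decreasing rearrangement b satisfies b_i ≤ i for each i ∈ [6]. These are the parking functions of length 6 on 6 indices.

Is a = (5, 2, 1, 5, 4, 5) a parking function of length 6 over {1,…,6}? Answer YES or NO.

NO

Rearranged: b = (1, 2, 4, 5, 5, 5).
  b_1=1 ≤ 1
  b_2=2 ≤ 2
  b_3=4 > 3
  fails at i=3 ⇒ NO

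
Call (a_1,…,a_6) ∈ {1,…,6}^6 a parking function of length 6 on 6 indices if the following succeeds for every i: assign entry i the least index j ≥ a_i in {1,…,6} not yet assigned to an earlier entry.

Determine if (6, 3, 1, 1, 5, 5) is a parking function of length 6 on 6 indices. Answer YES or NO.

NO

Sorted: b = (1, 1, 3, 5, 5, 6).
  b_1=1 ≤ 1
  b_2=1 ≤ 2
  b_3=3 ≤ 3
  b_4=5 > 4
  fails at i=4 ⇒ NO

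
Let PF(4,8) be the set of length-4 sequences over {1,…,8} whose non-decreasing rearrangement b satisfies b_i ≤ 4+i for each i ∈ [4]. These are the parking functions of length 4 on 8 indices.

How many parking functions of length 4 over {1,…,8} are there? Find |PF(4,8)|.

3645

|PF(4,8)| = (8+1−4)·(8+1)^{4−1} = 5×729 = 3645 (Konheim–Weiss)
Check (6,1,7,1) → sorted (1,1,6,7): b_i ≤ 4+i ∀i, a PF.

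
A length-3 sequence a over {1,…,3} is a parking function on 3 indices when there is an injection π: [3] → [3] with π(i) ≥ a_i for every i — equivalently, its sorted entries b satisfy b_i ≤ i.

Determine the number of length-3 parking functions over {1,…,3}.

16

Count = 1·4^2 = 1×16 = 16
One tuple (3,1,1) → sorted (1,1,3): b_i ≤ i ∀i, a PF.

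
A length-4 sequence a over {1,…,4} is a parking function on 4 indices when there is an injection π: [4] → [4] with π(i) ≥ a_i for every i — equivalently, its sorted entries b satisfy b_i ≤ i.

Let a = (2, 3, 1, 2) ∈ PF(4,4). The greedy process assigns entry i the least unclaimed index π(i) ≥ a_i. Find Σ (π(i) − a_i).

2

Σπ = 4·5/2 = 10 (π permutes [4]); Σa = 2+3+1+2 = 8; disp = 10−8 = 2.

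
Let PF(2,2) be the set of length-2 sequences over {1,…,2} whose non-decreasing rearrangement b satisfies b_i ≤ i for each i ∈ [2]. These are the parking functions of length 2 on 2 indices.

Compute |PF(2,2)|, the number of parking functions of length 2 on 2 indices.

3

|PF| = (2+1−2)·(2+1)^{2−1} = 1 · 3 = 3 [KW]
Check (1,1) → sorted (1,1): b_i ≤ i ∀i, a PF.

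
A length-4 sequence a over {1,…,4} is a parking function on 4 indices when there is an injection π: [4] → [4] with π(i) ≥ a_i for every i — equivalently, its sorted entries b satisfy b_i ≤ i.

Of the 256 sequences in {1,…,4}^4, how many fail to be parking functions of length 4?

131

#PF = (4+1−4)·(4+1)^{4−1} = 1·125 = 125 [KW]
Example (4,3,4,3) → sorted (3,3,4,4): b_1=3>1, not a PF.
4^4 − 125 = 256 − 125 = 131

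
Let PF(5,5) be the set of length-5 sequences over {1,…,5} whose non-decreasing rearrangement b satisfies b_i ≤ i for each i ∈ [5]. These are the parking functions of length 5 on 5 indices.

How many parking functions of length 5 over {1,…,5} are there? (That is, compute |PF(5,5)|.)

|PF(5,5)| = (5−5+1)·(5+1)^(5−1) = 1×1296 = 1296 [KW]
E.g. (1,3,2,1,1) → sorted (1,1,1,2,3): b_i ≤ i ∀i, a PF.

1296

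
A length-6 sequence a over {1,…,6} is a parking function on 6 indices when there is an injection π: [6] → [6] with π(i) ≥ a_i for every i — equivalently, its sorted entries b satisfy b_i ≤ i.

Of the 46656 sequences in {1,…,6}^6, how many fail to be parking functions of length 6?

29849

|PF| = (6−6+1)·(6+1)^(6−1) = 1×16807 = 16807 (Pollak)
E.g. (6,4,5,6,5,2) → sorted (2,4,5,5,6,6): b_1=2>1, not a PF.
6^6 − 16807 = 46656 − 16807 = 29849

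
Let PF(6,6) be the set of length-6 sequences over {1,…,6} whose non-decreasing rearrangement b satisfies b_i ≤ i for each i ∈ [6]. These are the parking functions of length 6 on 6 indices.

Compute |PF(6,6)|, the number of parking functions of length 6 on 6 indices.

Count = (6−6+1)·(6+1)^(6−1) = 1·16807 = 16807 (Pollak)
Example (1,3,4,6,1,4) → sorted (1,1,3,4,4,6): b_i ≤ i ∀i, a PF.

16807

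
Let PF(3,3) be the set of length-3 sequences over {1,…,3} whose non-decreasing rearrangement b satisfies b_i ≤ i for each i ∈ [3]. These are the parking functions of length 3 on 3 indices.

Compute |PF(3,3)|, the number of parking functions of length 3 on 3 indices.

16

|PF(3,3)| = 1·4^2 = 1·16 = 16
E.g. (1,2,3) → sorted (1,2,3): b_i ≤ i ∀i, a PF.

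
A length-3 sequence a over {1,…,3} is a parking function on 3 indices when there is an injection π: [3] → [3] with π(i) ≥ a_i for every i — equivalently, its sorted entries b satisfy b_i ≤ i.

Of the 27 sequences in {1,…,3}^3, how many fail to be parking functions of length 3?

11

|PF| = (3+1−3)·(3+1)^{3−1} = 1·16 = 16 (Pollak)
Example (2,3,3) → sorted (2,3,3): b_1=2>1, not a PF.
Total 27; non-PF = 27−16 = 11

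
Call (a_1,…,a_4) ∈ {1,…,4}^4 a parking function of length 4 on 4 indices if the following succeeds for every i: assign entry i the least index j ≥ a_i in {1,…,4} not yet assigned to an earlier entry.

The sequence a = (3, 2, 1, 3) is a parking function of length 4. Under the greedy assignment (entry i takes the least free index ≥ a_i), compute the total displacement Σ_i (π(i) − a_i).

Σπ = 10 ({1..4} each once); Σa = 3+2+1+3 = 9; disp = 10−9 = 1.

1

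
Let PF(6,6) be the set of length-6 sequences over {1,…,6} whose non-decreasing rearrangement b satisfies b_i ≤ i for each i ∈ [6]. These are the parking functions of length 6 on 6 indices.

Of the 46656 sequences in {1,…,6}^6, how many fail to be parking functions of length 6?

#PF = (6−6+1)·(6+1)^(6−1) = 1 · 16807 = 16807 (Pollak)
Check (5,6,5,5,4,5) → sorted (4,5,5,5,5,6): b_1=4>1, not a PF.
Total 46656; non-PF = 46656−16807 = 29849

29849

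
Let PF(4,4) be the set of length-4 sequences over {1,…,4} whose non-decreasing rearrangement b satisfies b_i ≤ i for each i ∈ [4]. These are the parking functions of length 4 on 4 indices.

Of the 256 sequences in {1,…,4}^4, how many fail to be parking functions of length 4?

131

Count = (4+1−4)·(4+1)^{4−1} = 1 · 125 = 125
E.g. (3,4,4,4) → sorted (3,4,4,4): b_1=3>1, not a PF.
4^4 − 125 = 256 − 125 = 131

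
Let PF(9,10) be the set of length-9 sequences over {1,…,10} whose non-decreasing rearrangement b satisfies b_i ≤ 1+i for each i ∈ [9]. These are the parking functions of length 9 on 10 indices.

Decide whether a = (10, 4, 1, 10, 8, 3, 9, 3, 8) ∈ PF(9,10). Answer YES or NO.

NO

Rearranged: b = (1, 3, 3, 4, 8, 8, 9, 10, 10).
  b_1=1 ≤ 2
  b_2=3 ≤ 3
  b_3=3 ≤ 4
  b_4=4 ≤ 5
  b_5=8 > 6
  fails at i=5 ⇒ NO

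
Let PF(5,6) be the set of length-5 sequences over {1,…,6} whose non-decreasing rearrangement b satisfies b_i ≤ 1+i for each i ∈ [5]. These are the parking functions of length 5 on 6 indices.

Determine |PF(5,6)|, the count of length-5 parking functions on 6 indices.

|PF| = (7−5)·7^(5−1) = 2×2401 = 4802 (Konheim–Weiss)
Check (1,2,2,4,6) → sorted (1,2,2,4,6): b_i ≤ 1+i ∀i, a PF.

4802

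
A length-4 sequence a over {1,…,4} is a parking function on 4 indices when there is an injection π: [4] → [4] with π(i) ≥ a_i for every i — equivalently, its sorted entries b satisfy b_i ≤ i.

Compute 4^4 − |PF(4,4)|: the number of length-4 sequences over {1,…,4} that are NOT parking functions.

131

#PF = 1·5^3 = 1 · 125 = 125
E.g. (4,2,4,4) → sorted (2,4,4,4): b_1=2>1, not a PF.
4^4 − 125 = 256 − 125 = 131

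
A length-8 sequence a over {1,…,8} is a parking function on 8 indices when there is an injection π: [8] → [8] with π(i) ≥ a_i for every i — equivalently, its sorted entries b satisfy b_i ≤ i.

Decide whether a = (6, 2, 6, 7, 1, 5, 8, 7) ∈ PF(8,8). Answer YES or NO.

NO

Rearranged: b = (1, 2, 5, 6, 6, 7, 7, 8).
  b_1=1 ≤ 1
  b_2=2 ≤ 2
  b_3=5 > 3
  fails at i=3 ⇒ NO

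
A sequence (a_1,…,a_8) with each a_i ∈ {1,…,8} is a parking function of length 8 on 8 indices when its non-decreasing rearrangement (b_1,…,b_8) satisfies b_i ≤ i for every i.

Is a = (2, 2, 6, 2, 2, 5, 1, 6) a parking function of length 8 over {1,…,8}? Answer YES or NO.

YES

Order a: b = (1, 2, 2, 2, 2, 5, 6, 6).
  b_1=1 ≤ 1
  b_2=2 ≤ 2
  b_3=2 ≤ 3
  b_4=2 ≤ 4
  b_5=2 ≤ 5
  b_6=5 ≤ 6
  b_7=6 ≤ 7
  b_8=6 ≤ 8
All bounds hold ⇒ YES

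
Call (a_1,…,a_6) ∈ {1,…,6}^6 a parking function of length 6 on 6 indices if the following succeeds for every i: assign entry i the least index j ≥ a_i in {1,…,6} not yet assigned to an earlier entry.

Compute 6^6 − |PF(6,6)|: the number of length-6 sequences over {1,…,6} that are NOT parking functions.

29849

|PF| = (6+1−6)·(6+1)^{6−1} = 1 · 16807 = 16807
One tuple (4,4,4,3,2,6) → sorted (2,3,4,4,4,6): b_1=2>1, not a PF.
So 46656 − 16807 = 29849 fail.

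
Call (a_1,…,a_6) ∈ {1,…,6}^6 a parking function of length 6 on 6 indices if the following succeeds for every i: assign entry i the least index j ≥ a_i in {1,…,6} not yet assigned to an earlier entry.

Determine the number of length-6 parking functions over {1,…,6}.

Count = 1·7^5 = 1×16807 = 16807 [KW]
E.g. (4,2,1,1,5,4) → sorted (1,1,2,4,4,5): b_i ≤ i ∀i, a PF.

16807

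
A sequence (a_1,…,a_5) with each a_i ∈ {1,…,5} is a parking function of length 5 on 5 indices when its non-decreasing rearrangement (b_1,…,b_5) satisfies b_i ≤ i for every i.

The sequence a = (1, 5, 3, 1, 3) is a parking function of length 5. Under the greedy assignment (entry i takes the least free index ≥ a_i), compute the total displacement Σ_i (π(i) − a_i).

2

Σπ(i) = 1+…+5 = 15; Σa = 1+5+3+1+3 = 13; disp = 15−13 = 2.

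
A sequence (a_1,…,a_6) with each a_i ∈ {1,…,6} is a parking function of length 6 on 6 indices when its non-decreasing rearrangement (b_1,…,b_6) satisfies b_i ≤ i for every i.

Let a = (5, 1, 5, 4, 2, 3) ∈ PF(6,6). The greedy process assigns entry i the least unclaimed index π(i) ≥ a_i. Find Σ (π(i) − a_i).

Σπ = 21 ({1..6} each once); Σa = 5+1+5+4+2+3 = 20; disp = 21−20 = 1.

1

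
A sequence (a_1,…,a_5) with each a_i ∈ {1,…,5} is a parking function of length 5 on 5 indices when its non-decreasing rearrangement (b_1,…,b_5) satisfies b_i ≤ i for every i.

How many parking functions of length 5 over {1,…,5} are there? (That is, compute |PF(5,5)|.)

|PF| = 1·6^4 = 1×1296 = 1296 (Pollak)
Example (1,5,1,3,2) → sorted (1,1,2,3,5): b_i ≤ i ∀i, a PF.

1296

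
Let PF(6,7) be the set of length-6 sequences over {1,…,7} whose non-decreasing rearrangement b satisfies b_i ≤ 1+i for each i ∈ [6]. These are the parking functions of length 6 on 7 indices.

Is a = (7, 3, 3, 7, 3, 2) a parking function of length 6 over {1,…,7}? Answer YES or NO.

NO

Order a: b = (2, 3, 3, 3, 7, 7).
  b_1=2 ≤ 2
  b_2=3 ≤ 3
  b_3=3 ≤ 4
  b_4=3 ≤ 5
  b_5=7 > 6
  fails at i=5 ⇒ NO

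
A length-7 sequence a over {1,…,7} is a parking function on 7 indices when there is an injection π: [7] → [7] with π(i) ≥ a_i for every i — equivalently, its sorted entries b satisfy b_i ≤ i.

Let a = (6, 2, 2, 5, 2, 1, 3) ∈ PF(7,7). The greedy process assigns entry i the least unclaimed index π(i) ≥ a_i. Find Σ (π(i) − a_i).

Σπ = 7·8/2 = 28 (π permutes [7]); Σa = 6+2+2+5+2+1+3 = 21; disp = 28−21 = 7.

7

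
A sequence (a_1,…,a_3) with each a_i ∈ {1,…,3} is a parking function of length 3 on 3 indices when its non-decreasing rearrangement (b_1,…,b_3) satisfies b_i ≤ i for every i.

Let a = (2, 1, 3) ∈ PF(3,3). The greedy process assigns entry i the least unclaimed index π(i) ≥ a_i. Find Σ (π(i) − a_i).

0

Σπ(i) = 1+…+3 = 6; Σa = 2+1+3 = 6; disp = 6−6 = 0.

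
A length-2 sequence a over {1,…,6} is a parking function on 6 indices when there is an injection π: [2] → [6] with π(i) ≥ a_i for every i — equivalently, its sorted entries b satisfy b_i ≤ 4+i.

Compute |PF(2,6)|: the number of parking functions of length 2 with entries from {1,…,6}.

Count = (7−2)·7^(2−1) = 5×7 = 35 [KW]
Check (3,1) → sorted (1,3): b_i ≤ 4+i ∀i, a PF.

35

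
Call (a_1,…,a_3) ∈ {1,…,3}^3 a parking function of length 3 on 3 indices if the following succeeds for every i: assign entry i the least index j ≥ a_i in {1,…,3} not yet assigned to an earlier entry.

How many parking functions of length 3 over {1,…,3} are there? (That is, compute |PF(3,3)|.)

Count = 1·4^2 = 1×16 = 16
E.g. (2,1,2) → sorted (1,2,2): b_i ≤ i ∀i, a PF.

16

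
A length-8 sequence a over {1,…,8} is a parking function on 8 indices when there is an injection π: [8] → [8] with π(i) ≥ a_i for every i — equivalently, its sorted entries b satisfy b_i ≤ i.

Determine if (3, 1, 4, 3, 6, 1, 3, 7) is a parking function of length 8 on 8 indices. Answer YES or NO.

Sorted: b = (1, 1, 3, 3, 3, 4, 6, 7).
  b_1=1 ≤ 1
  b_2=1 ≤ 2
  b_3=3 ≤ 3
  b_4=3 ≤ 4
  b_5=3 ≤ 5
  b_6=4 ≤ 6
  b_7=6 ≤ 7
  b_8=7 ≤ 8
All bounds hold ⇒ YES

YES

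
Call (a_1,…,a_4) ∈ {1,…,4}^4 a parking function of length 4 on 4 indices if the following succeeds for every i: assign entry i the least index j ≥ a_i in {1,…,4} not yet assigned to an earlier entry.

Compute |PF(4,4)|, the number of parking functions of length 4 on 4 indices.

125

#PF = (4+1−4)·(4+1)^{4−1} = 1·125 = 125 (Konheim–Weiss)
One tuple (1,1,2,1) → sorted (1,1,1,2): b_i ≤ i ∀i, a PF.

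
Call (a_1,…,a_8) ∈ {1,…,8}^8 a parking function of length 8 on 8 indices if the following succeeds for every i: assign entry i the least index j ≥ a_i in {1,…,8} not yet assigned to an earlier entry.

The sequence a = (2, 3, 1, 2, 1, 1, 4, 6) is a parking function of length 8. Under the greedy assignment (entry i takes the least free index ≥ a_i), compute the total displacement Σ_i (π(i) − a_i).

Σπ = 8·9/2 = 36 (π permutes [8]); Σa = 2+3+1+2+1+1+4+6 = 20; disp = 36−20 = 16.

16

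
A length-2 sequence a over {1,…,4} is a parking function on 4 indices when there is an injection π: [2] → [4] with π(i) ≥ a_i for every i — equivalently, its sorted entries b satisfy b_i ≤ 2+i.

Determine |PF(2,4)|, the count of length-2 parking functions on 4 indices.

15

Count = (4−2+1)·(4+1)^(2−1) = 3·5 = 15
Example (2,1) → sorted (1,2): b_i ≤ 2+i ∀i, a PF.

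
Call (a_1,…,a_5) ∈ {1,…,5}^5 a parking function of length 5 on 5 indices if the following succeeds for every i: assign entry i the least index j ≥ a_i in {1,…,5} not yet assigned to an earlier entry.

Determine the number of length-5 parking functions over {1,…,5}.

|PF| = 1·6^4 = 1·1296 = 1296
Example (1,5,3,3,2) → sorted (1,2,3,3,5): b_i ≤ i ∀i, a PF.

1296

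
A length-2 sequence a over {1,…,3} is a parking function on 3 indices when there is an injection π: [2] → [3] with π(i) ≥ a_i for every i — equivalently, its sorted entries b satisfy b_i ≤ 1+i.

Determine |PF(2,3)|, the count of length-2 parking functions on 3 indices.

|PF| = (3+1−2)·(3+1)^{2−1} = 2 · 4 = 8 (Konheim–Weiss)
E.g. (1,3) → sorted (1,3): b_i ≤ 1+i ∀i, a PF.

8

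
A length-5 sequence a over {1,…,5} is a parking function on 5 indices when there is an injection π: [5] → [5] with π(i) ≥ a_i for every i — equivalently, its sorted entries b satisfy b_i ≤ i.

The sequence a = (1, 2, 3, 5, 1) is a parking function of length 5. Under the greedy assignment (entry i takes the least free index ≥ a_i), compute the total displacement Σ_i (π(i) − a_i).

Σπ = 15 ({1..5} each once); Σa = 1+2+3+5+1 = 12; disp = 15−12 = 3.

3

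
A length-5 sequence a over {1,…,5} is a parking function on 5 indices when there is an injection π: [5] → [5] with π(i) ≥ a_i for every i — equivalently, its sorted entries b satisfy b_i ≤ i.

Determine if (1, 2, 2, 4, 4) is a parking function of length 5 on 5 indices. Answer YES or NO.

YES

Rearranged: b = (1, 2, 2, 4, 4).
  b_1=1 ≤ 1
  b_2=2 ≤ 2
  b_3=2 ≤ 3
  b_4=4 ≤ 4
  b_5=4 ≤ 5
All bounds hold ⇒ YES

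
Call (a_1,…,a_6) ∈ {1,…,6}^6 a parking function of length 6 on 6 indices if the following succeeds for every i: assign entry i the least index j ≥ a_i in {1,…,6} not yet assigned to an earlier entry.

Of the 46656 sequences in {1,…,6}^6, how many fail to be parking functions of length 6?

29849

#PF = (7−6)·7^(6−1) = 1·16807 = 16807 [KW]
Example (6,4,6,1,6,5) → sorted (1,4,5,6,6,6): b_2=4>2, not a PF.
6^6 − 16807 = 46656 − 16807 = 29849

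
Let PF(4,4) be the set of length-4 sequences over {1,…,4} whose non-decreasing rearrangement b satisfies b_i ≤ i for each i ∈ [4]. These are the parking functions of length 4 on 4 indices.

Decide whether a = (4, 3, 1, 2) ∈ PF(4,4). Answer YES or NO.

Sorted: b = (1, 2, 3, 4).
  b_1=1 ≤ 1
  b_2=2 ≤ 2
  b_3=3 ≤ 3
  b_4=4 ≤ 4
All bounds hold ⇒ YES

YES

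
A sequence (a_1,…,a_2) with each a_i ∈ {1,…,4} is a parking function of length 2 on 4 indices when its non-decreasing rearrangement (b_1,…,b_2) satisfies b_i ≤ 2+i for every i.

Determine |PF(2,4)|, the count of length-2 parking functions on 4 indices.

#PF = (4−2+1)·(4+1)^(2−1) = 3·5 = 15 [KW]
Example (1,1) → sorted (1,1): b_i ≤ 2+i ∀i, a PF.

15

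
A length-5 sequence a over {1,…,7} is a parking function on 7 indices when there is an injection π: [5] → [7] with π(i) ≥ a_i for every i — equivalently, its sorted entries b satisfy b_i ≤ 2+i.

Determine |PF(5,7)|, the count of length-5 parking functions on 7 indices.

|PF| = (7−5+1)·(7+1)^(5−1) = 3·4096 = 12288 [KW]
E.g. (2,5,4,3,7) → sorted (2,3,4,5,7): b_i ≤ 2+i ∀i, a PF.

12288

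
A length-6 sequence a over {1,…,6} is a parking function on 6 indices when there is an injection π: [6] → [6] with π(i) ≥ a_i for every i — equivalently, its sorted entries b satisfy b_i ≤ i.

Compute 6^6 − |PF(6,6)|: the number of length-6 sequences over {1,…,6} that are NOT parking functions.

#PF = 1·7^5 = 1×16807 = 16807 (Pollak)
One tuple (3,5,5,2,4,4) → sorted (2,3,4,4,5,5): b_1=2>1, not a PF.
6^6 − 16807 = 46656 − 16807 = 29849

29849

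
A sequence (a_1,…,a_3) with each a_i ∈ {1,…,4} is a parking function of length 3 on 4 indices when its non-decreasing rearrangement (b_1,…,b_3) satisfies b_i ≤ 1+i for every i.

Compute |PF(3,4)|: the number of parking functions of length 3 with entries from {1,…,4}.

50

|PF(3,4)| = (5−3)·5^(3−1) = 2·25 = 50 (Konheim–Weiss)
Example (4,3,1) → sorted (1,3,4): b_i ≤ 1+i ∀i, a PF.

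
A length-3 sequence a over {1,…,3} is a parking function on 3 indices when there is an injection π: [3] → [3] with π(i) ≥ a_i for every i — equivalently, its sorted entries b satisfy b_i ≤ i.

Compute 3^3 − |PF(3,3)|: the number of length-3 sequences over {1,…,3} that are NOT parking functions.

|PF| = (3+1−3)·(3+1)^{3−1} = 1 · 16 = 16 [KW]
Example (3,3,1) → sorted (1,3,3): b_2=3>2, not a PF.
3^3 − 16 = 27 − 16 = 11

11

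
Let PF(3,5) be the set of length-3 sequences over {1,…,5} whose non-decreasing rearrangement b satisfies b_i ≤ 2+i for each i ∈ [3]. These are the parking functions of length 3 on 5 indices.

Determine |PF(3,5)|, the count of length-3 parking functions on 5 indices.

108

Count = (5−3+1)·(5+1)^(3−1) = 3×36 = 108 (Konheim–Weiss)
Example (2,4,4) → sorted (2,4,4): b_i ≤ 2+i ∀i, a PF.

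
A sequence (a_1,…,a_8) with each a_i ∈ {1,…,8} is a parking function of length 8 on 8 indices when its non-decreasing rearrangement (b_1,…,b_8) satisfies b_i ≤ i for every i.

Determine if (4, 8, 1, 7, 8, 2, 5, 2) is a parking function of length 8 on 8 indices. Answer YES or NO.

Rearranged: b = (1, 2, 2, 4, 5, 7, 8, 8).
  b_1=1 ≤ 1
  b_2=2 ≤ 2
  b_3=2 ≤ 3
  b_4=4 ≤ 4
  b_5=5 ≤ 5
  b_6=7 > 6
  fails at i=6 ⇒ NO

NO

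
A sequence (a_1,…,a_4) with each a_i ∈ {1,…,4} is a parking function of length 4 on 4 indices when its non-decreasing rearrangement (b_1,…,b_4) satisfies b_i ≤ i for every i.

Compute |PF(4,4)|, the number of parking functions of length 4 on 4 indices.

125

Count = (4−4+1)·(4+1)^(4−1) = 1·125 = 125 (Konheim–Weiss)
Check (3,1,2,1) → sorted (1,1,2,3): b_i ≤ i ∀i, a PF.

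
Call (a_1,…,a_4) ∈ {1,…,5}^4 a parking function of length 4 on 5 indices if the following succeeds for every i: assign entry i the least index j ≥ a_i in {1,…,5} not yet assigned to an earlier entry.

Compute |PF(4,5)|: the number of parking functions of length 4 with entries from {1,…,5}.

432

|PF(4,5)| = 2·6^3 = 2·216 = 432 (Pollak)
Check (2,3,2,3) → sorted (2,2,3,3): b_i ≤ 1+i ∀i, a PF.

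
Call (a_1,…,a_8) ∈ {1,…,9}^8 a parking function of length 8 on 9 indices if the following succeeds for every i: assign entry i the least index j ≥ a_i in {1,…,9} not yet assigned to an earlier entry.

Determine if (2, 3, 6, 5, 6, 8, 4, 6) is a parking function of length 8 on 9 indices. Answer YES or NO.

YES

Order a: b = (2, 3, 4, 5, 6, 6, 6, 8).
  b_1=2 ≤ 2
  b_2=3 ≤ 3
  b_3=4 ≤ 4
  b_4=5 ≤ 5
  b_5=6 ≤ 6
  b_6=6 ≤ 7
  b_7=6 ≤ 8
  b_8=8 ≤ 9
All bounds hold ⇒ YES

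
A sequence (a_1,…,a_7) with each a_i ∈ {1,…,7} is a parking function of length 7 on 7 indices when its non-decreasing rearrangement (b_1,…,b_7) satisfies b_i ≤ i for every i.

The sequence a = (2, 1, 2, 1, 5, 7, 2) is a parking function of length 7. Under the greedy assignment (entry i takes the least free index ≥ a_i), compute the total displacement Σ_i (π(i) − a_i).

Σπ = 28 ({1..7} each once); Σa = 2+1+2+1+5+7+2 = 20; disp = 28−20 = 8.

8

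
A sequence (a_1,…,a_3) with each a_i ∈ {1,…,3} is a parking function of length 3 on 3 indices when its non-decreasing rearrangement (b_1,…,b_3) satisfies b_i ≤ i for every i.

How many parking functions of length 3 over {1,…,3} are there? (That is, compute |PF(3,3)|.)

|PF| = (3+1−3)·(3+1)^{3−1} = 1 · 16 = 16 (Pollak)
Example (2,3,1) → sorted (1,2,3): b_i ≤ i ∀i, a PF.

16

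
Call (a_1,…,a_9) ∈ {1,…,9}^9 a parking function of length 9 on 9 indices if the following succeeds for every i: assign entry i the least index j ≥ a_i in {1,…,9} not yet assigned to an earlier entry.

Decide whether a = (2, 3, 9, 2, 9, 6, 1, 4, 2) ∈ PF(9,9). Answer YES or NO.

NO

Rearranged: b = (1, 2, 2, 2, 3, 4, 6, 9, 9).
  b_1=1 ≤ 1
  b_2=2 ≤ 2
  b_3=2 ≤ 3
  b_4=2 ≤ 4
  b_5=3 ≤ 5
  b_6=4 ≤ 6
  b_7=6 ≤ 7
  b_8=9 > 8
  fails at i=8 ⇒ NO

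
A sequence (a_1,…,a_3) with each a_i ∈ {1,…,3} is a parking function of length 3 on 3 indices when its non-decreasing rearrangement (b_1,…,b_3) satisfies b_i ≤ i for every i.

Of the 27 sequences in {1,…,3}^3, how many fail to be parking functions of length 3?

11

#PF = 1·4^2 = 1 · 16 = 16 (Pollak)
E.g. (1,3,3) → sorted (1,3,3): b_2=3>2, not a PF.
3^3 − 16 = 27 − 16 = 11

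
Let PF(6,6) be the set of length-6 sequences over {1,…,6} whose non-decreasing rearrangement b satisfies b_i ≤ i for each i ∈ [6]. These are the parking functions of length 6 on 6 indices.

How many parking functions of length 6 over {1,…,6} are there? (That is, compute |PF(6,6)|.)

16807

Count = 1·7^5 = 1×16807 = 16807
E.g. (2,1,3,1,2,5) → sorted (1,1,2,2,3,5): b_i ≤ i ∀i, a PF.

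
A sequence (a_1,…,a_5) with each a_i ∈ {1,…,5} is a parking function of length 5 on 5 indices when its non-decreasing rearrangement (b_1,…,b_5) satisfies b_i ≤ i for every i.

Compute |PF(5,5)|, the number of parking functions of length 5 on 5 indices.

Count = (5+1−5)·(5+1)^{5−1} = 1×1296 = 1296
E.g. (3,2,1,5,2) → sorted (1,2,2,3,5): b_i ≤ i ∀i, a PF.

1296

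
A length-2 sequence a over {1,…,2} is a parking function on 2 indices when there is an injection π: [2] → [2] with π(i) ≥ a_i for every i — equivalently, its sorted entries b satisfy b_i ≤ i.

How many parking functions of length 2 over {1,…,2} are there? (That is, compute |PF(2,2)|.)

3

#PF = (3−2)·3^(2−1) = 1·3 = 3 (Konheim–Weiss)
One tuple (1,2) → sorted (1,2): b_i ≤ i ∀i, a PF.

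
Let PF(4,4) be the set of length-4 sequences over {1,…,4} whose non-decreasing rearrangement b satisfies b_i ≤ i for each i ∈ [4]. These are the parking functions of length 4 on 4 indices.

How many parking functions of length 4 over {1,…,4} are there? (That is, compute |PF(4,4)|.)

125

Count = (4−4+1)·(4+1)^(4−1) = 1 · 125 = 125 (Konheim–Weiss)
One tuple (3,1,1,4) → sorted (1,1,3,4): b_i ≤ i ∀i, a PF.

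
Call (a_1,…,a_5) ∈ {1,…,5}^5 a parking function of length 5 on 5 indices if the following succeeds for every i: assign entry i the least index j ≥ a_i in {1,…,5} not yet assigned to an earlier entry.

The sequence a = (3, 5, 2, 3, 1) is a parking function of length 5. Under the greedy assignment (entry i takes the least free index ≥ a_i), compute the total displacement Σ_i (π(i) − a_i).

Σπ(i) = 1+…+5 = 15; Σa = 3+5+2+3+1 = 14; disp = 15−14 = 1.

1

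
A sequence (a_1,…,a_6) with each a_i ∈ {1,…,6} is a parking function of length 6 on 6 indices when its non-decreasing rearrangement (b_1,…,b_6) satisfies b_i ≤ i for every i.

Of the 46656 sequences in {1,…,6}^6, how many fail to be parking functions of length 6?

#PF = (6−6+1)·(6+1)^(6−1) = 1 · 16807 = 16807 (Konheim–Weiss)
Check (5,5,5,4,5,6) → sorted (4,5,5,5,5,6): b_1=4>1, not a PF.
Total 46656; non-PF = 46656−16807 = 29849

29849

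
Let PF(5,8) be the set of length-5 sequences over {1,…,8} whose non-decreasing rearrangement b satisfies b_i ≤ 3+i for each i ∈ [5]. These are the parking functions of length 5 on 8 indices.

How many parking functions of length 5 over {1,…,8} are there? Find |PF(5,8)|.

26244

Count = 4·9^4 = 4 · 6561 = 26244 [KW]
Check (7,1,3,6,6) → sorted (1,3,6,6,7): b_i ≤ 3+i ∀i, a PF.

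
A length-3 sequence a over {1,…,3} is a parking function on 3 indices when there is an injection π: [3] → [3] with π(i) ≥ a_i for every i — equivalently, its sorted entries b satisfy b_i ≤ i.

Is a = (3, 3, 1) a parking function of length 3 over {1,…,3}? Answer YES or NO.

NO

Order a: b = (1, 3, 3).
  b_1=1 ≤ 1
  b_2=3 > 2
  fails at i=2 ⇒ NO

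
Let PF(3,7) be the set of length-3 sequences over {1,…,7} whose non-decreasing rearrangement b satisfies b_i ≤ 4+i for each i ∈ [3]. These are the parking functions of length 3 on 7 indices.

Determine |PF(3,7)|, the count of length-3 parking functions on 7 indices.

|PF| = (8−3)·8^(3−1) = 5 · 64 = 320 [KW]
One tuple (1,5,7) → sorted (1,5,7): b_i ≤ 4+i ∀i, a PF.

320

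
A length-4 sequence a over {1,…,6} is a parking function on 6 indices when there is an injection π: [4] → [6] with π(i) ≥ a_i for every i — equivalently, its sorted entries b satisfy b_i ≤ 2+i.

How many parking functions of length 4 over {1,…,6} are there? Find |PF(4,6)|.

1029

|PF| = (6+1−4)·(6+1)^{4−1} = 3 · 343 = 1029 (Konheim–Weiss)
Example (6,3,5,4) → sorted (3,4,5,6): b_i ≤ 2+i ∀i, a PF.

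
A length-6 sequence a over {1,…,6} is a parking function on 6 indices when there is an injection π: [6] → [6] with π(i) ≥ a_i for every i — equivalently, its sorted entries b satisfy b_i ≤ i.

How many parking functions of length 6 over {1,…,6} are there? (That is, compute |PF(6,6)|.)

Count = (6−6+1)·(6+1)^(6−1) = 1 · 16807 = 16807 (Konheim–Weiss)
Example (1,1,6,2,5,3) → sorted (1,1,2,3,5,6): b_i ≤ i ∀i, a PF.

16807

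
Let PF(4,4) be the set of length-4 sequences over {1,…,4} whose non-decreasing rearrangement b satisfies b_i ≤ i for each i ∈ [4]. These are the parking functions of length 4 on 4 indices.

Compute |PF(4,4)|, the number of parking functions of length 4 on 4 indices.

125

Count = 1·5^3 = 1 · 125 = 125 (Konheim–Weiss)
E.g. (3,1,2,3) → sorted (1,2,3,3): b_i ≤ i ∀i, a PF.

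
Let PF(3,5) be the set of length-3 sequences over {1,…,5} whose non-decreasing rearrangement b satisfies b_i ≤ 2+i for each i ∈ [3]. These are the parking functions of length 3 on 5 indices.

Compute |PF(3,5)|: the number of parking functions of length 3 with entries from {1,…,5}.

#PF = (5−3+1)·(5+1)^(3−1) = 3×36 = 108 (Konheim–Weiss)
Example (4,3,5) → sorted (3,4,5): b_i ≤ 2+i ∀i, a PF.

108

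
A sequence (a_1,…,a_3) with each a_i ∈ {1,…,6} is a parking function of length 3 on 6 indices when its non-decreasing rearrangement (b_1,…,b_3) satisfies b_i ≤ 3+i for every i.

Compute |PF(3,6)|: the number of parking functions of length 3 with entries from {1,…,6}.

196

|PF| = (6−3+1)·(6+1)^(3−1) = 4 · 49 = 196
Example (4,6,2) → sorted (2,4,6): b_i ≤ 3+i ∀i, a PF.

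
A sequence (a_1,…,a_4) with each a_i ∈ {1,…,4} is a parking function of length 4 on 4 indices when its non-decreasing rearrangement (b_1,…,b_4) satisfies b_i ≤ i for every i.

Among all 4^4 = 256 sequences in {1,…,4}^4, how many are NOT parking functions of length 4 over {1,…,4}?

Count = (4+1−4)·(4+1)^{4−1} = 1 · 125 = 125
Check (2,2,2,3) → sorted (2,2,2,3): b_1=2>1, not a PF.
4^4 − 125 = 256 − 125 = 131

131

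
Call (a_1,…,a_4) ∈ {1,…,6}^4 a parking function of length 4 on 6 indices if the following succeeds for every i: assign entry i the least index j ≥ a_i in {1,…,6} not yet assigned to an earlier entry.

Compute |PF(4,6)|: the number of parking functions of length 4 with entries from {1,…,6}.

|PF(4,6)| = 3·7^3 = 3 · 343 = 1029 (Konheim–Weiss)
Example (1,4,2,2) → sorted (1,2,2,4): b_i ≤ 2+i ∀i, a PF.

1029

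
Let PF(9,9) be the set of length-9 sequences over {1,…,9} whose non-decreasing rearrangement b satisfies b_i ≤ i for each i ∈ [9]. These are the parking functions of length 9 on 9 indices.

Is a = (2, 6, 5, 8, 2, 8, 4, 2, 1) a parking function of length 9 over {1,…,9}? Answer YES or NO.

YES

Order a: b = (1, 2, 2, 2, 4, 5, 6, 8, 8).
  b_1=1 ≤ 1
  b_2=2 ≤ 2
  b_3=2 ≤ 3
  b_4=2 ≤ 4
  b_5=4 ≤ 5
  b_6=5 ≤ 6
  b_7=6 ≤ 7
  b_8=8 ≤ 8
  b_9=8 ≤ 9
All bounds hold ⇒ YES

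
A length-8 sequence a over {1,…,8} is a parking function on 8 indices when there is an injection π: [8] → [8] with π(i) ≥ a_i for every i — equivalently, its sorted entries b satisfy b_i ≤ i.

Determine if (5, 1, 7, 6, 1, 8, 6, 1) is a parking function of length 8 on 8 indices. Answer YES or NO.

NO

Sorted: b = (1, 1, 1, 5, 6, 6, 7, 8).
  b_1=1 ≤ 1
  b_2=1 ≤ 2
  b_3=1 ≤ 3
  b_4=5 > 4
  fails at i=4 ⇒ NO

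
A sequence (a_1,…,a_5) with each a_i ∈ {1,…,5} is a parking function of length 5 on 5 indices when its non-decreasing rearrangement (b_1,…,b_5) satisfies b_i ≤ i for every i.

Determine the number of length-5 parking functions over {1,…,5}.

1296

|PF| = (5+1−5)·(5+1)^{5−1} = 1·1296 = 1296
Example (4,2,1,4,2) → sorted (1,2,2,4,4): b_i ≤ i ∀i, a PF.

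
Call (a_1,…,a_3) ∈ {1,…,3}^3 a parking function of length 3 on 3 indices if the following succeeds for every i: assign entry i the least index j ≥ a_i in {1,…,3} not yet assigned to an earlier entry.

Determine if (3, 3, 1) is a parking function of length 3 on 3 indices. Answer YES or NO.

NO

Rearranged: b = (1, 3, 3).
  b_1=1 ≤ 1
  b_2=3 > 2
  fails at i=2 ⇒ NO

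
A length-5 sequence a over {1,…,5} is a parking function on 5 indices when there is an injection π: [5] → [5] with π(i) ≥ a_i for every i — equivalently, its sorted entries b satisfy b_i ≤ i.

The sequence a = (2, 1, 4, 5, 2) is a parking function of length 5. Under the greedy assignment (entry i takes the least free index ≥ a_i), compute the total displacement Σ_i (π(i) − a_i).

Σπ = 5·6/2 = 15 (π permutes [5]); Σa = 2+1+4+5+2 = 14; disp = 15−14 = 1.

1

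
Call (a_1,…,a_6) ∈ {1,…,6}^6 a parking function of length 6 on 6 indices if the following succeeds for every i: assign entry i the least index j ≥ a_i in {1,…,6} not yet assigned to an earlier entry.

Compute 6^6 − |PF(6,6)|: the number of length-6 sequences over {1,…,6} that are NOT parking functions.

29849

#PF = (6+1−6)·(6+1)^{6−1} = 1×16807 = 16807 (Konheim–Weiss)
One tuple (4,4,4,4,5,5) → sorted (4,4,4,4,5,5): b_1=4>1, not a PF.
So 46656 − 16807 = 29849 fail.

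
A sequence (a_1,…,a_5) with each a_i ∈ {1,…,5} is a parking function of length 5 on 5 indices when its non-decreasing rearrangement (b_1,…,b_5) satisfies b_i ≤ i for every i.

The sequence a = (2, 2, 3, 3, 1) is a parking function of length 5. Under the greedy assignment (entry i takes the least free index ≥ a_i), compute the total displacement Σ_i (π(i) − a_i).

Σπ = 15 ({1..5} each once); Σa = 2+2+3+3+1 = 11; disp = 15−11 = 4.

4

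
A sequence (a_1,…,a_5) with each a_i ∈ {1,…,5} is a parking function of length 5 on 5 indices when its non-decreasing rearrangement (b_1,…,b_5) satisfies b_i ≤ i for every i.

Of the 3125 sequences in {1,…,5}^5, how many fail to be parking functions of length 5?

1829

Count = (5−5+1)·(5+1)^(5−1) = 1×1296 = 1296
E.g. (5,3,5,4,4) → sorted (3,4,4,5,5): b_1=3>1, not a PF.
So 3125 − 1296 = 1829 fail.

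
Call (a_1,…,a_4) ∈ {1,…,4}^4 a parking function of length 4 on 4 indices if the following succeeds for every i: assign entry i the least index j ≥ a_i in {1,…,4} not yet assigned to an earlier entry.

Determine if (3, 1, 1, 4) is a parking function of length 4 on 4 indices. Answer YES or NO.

YES

Sorted: b = (1, 1, 3, 4).
  b_1=1 ≤ 1
  b_2=1 ≤ 2
  b_3=3 ≤ 3
  b_4=4 ≤ 4
All bounds hold ⇒ YES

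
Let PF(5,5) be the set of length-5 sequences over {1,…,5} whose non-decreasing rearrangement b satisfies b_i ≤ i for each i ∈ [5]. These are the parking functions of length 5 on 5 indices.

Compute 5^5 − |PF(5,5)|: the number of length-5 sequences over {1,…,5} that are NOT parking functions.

1829

#PF = (6−5)·6^(5−1) = 1 · 1296 = 1296 [KW]
Example (3,5,4,2,2) → sorted (2,2,3,4,5): b_1=2>1, not a PF.
So 3125 − 1296 = 1829 fail.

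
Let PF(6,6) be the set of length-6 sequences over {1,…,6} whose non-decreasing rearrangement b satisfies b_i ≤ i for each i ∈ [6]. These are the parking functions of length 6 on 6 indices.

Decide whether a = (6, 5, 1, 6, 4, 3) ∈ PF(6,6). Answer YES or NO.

NO

Rearranged: b = (1, 3, 4, 5, 6, 6).
  b_1=1 ≤ 1
  b_2=3 > 2
  fails at i=2 ⇒ NO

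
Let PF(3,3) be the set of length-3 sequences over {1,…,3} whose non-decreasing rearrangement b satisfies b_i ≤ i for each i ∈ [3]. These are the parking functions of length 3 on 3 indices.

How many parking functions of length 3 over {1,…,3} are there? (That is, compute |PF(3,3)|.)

#PF = (3−3+1)·(3+1)^(3−1) = 1 · 16 = 16
Example (2,1,3) → sorted (1,2,3): b_i ≤ i ∀i, a PF.

16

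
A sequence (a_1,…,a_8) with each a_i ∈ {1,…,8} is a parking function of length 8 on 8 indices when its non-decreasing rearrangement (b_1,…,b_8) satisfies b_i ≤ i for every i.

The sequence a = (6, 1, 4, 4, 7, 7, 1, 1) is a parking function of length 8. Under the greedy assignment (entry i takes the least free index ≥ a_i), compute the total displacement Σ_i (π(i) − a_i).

Σπ = 8·9/2 = 36 (π permutes [8]); Σa = 6+1+4+4+7+7+1+1 = 31; disp = 36−31 = 5.

5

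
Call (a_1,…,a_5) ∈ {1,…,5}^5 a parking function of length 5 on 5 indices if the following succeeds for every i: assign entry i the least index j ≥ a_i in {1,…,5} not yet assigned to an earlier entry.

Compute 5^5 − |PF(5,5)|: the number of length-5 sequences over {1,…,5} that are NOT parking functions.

1829

Count = 1·6^4 = 1·1296 = 1296 (Pollak)
E.g. (5,5,5,1,5) → sorted (1,5,5,5,5): b_2=5>2, not a PF.
5^5 − 1296 = 3125 − 1296 = 1829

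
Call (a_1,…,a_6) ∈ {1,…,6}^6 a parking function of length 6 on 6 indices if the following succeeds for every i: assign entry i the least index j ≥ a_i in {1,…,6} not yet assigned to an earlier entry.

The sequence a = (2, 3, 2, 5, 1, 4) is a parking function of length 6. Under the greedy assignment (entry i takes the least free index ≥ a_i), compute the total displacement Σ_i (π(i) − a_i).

Σπ = 6·7/2 = 21 (π permutes [6]); Σa = 2+3+2+5+1+4 = 17; disp = 21−17 = 4.

4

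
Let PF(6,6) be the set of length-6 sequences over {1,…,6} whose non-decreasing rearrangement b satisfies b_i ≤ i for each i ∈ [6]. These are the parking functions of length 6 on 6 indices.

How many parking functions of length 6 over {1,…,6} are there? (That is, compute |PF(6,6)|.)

16807

|PF(6,6)| = 1·7^5 = 1×16807 = 16807 (Pollak)
Check (6,3,4,4,1,1) → sorted (1,1,3,4,4,6): b_i ≤ i ∀i, a PF.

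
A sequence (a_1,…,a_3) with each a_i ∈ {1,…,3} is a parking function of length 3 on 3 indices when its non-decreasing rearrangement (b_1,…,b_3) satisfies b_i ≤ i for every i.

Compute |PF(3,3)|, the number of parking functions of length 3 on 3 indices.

16

Count = (4−3)·4^(3−1) = 1·16 = 16 (Konheim–Weiss)
Example (2,3,1) → sorted (1,2,3): b_i ≤ i ∀i, a PF.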